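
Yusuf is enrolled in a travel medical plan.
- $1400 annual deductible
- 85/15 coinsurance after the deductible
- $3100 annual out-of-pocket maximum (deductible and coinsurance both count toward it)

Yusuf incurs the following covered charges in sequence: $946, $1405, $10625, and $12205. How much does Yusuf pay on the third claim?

Bill 1, $946: fully absorbed by the deductible. Traveler owes $946 (running OOP $946).
Bill 2, $1405: deductible takes $454, $951 remains; coinsurance $951 × 15% = $142.65. Cost to traveler: $596.65. OOP to date $1542.65.
Bill 3, $10625: 15% coinsurance on $10625 = $1593.75. That would push OOP to $3136.40, over the $3100 cap, so traveler pays $3100 − $1542.65 = $1557.35.

$1557.35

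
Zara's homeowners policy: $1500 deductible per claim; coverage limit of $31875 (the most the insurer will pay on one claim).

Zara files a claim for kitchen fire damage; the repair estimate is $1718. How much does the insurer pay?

$218

Less the $1500 deductible: $1718 − $1500 = $218.
$218 ≤ $31875, so the limit doesn't bind; insurer pays $218.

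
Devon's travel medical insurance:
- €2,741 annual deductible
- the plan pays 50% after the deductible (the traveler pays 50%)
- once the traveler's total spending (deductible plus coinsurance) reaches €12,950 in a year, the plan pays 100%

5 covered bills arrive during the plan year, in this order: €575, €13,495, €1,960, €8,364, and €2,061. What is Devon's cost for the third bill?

€980

Bill 1, €575: entire amount goes to the deductible. Cost to traveler: €575. OOP to date €575.
Bill 2, €13,495: deductible takes €2,166, €11,329 remains; coinsurance €11,329 × 50% = €5,664.50. Cost to traveler: €7,830.50. OOP to date €8,405.50.
Bill 3, €1,960: deductible already satisfied, so traveler's share is 50% × €1,960 = €980. Cost to traveler: €980. OOP to date €9,385.50.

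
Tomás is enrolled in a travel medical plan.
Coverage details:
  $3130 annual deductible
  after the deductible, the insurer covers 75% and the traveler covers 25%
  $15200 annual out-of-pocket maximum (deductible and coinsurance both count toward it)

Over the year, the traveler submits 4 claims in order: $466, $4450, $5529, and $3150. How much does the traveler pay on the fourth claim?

Bill 1, $466: fully absorbed by the deductible. Cost to traveler: $466. OOP to date $466.
Bill 2, $4450: $2664 finishes the deductible; $1786 goes to coinsurance; traveler's 25% is $446.50. Traveler pays $3110.50; OOP now $3576.50.
Bill 3, $5529: deductible met; 25% of $5529 = $1382.25. Cost to traveler: $1382.25. OOP to date $4958.75.
Bill 4, $3150: deductible already satisfied, so traveler's share is 25% × $3150 = $787.50. Traveler pays $787.50; OOP now $5746.25.

$787.50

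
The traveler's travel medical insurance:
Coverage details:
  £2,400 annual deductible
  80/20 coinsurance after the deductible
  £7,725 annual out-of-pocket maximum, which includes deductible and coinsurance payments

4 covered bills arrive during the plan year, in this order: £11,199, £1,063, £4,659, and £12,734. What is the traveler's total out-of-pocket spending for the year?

Bill 1, £11,199: £2,400 to deductible, leaving £8,799; traveler's 20% is £1,759.80. Traveler owes £4,159.80 (running OOP £4,159.80).
Bill 2, £1,063: 20% coinsurance on £1,063 = £212.60. Traveler owes £212.60 (running OOP £4,372.40).
Bill 3, £4,659: deductible already satisfied, so traveler's share is 20% × £4,659 = £931.80. Traveler pays £931.80; OOP now £5,304.20.
Bill 4, £12,734: deductible met; 20% of £12,734 = £2,546.80. OOP would hit £7,851 > £7,725, so the cap limits the traveler to £7,725 − £5,304.20 = £2,420.80.
Summing the traveler's payments: £4,159.80 + £212.60 + £931.80 + £2,420.80 = £7,725.

£7,725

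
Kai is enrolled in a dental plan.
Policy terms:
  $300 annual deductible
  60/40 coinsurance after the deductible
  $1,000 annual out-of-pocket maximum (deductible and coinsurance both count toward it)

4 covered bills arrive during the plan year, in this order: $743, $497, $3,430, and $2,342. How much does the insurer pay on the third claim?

Claim 1 ($743): $300 to deductible, leaving $443; patient's 40% is $177.20. Cost to patient: $477.20. OOP to date $477.20. Plan pays $743 − $477.20 = $265.80.
Claim 2 ($497): 40% coinsurance on $497 = $198.80. Cost to patient: $198.80. OOP to date $676. Insurer: $497 − $198.80 = $298.20.
Claim 3 ($3,430): 40% coinsurance on $3,430 = $1,372. Adding that to $676 gives $2,048, past the $1,000 cap; patient pays only $1,000 − $676 = $324. Insurer: $3,430 − $324 = $3,106.

$3,106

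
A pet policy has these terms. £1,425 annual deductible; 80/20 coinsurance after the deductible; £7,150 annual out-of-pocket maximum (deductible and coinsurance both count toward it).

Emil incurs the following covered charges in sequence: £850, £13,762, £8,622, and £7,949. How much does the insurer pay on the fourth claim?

£6,585.80

Bill 1, £850: entire amount goes to the deductible. Owner pays £850; OOP now £850. Insurer: £850 − £850 = £0.
Bill 2, £13,762: £575 finishes the deductible; £13,187 goes to coinsurance; owner's 20% is £2,637.40. Owner pays £3,212.40; OOP now £4,062.40. Insurer: £13,762 − £3,212.40 = £10,549.60.
Bill 3, £8,622: 20% coinsurance on £8,622 = £1,724.40. Owner owes £1,724.40 (running OOP £5,786.80). Insurer: £8,622 − £1,724.40 = £6,897.60.
Bill 4, £7,949: 20% coinsurance on £7,949 = £1,589.80. That would push OOP to £7,376.60, over the £7,150 cap, so owner pays £7,150 − £5,786.80 = £1,363.20. Plan pays £7,949 − £1,363.20 = £6,585.80.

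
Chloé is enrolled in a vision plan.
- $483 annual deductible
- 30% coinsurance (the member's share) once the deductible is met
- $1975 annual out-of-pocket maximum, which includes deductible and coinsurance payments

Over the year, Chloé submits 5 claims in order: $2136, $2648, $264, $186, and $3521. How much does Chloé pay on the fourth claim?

Claim 1 ($2136): deductible takes $483, $1653 remains; member's 30% is $495.90. Member pays $978.90; OOP now $978.90.
Claim 2 ($2648): deductible met; 30% of $2648 = $794.40. Member owes $794.40 (running OOP $1773.30).
Claim 3 ($264): 30% coinsurance on $264 = $79.20. Member pays $79.20; OOP now $1852.50.
Claim 4 ($186): 30% coinsurance on $186 = $55.80. Cost to member: $55.80. OOP to date $1908.30.

$55.80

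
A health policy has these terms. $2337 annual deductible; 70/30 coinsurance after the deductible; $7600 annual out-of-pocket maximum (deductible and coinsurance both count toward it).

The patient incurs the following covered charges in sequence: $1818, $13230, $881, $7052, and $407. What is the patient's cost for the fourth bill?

$1185.40

Claim 1 — $1818: fully absorbed by the deductible. Patient owes $1818 (running OOP $1818).
Claim 2 — $13230: $519 finishes the deductible; $12711 goes to coinsurance; coinsurance $12711 × 30% = $3813.30. Cost to patient: $4332.30. OOP to date $6150.30.
Claim 3 — $881: 30% coinsurance on $881 = $264.30. Cost to patient: $264.30. OOP to date $6414.60.
Claim 4 — $7052: 30% coinsurance on $7052 = $2115.60. That would push OOP to $8530.20, over the $7600 cap, so patient pays $7600 − $6414.60 = $1185.40.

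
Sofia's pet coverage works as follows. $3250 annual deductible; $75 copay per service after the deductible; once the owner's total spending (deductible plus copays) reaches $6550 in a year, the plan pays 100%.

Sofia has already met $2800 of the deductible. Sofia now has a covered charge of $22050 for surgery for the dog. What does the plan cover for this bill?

$21525

Remaining deductible: $3250 − $2800 = $450.
That leaves $22050 − $450 = $21600 for the copay.
Copay on this service: $75.
So the owner owes $450 + $75 = $525 before any cap.
Year-to-date out-of-pocket becomes $2800 + $525 = $3325, still under the $6550 maximum, so no cap applies.
The insurer covers the remainder: $22050 − $525 = $21525.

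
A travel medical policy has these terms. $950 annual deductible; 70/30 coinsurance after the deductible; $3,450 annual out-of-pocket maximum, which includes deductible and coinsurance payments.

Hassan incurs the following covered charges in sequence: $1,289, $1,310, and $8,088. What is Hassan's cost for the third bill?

$2,005.30

#1 ($1,289): $950 finishes the deductible; $339 goes to coinsurance; 30% of $339 = $101.70. Traveler owes $1,051.70 (running OOP $1,051.70).
#2 ($1,310): deductible met; 30% of $1,310 = $393. Traveler owes $393 (running OOP $1,444.70).
#3 ($8,088): deductible met; 30% of $8,088 = $2,426.40. That would push OOP to $3,871.10, over the $3,450 cap, so traveler pays $3,450 − $1,444.70 = $2,005.30.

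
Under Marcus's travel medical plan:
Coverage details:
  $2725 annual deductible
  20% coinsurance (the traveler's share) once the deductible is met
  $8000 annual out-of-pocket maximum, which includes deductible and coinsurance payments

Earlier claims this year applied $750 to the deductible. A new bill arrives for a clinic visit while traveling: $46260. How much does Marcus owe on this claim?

$750 of the $2725 deductible is already met, leaving $1975.
The remaining $44285 (= $46260 − $1975) moves to coinsurance.
Traveler's 20% share of $44285 is $8857.
Traveler responsibility before any cap: $1975 + $8857 = $10832.
Adding $10832 to the $750 already spent would give $11582, which exceeds the $8000 cap; the traveler pays just $8000 − $750 = $7250.

$7250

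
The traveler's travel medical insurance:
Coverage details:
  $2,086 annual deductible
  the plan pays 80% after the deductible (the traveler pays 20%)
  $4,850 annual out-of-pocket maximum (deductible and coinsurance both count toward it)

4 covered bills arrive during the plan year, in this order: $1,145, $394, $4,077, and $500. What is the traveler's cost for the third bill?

$1,253

#1 ($1,145): all of it applies to the deductible. Traveler pays $1,145; OOP now $1,145.
#2 ($394): entire amount goes to the deductible. Traveler owes $394 (running OOP $1,539).
#3 ($4,077): $547 finishes the deductible; $3,530 goes to coinsurance; traveler's 20% is $706. Cost to traveler: $1,253. OOP to date $2,792.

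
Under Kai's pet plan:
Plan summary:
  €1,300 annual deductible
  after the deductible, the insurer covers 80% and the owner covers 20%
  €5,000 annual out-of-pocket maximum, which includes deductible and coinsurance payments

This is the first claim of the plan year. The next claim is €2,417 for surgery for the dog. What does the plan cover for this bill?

Nothing has been paid toward the €1,300 deductible, so the first €1,300 of this charge is applied there.
The remaining €1,117 (= €2,417 − €1,300) moves to coinsurance.
Coinsurance: €1,117 × 20% = €223.40.
So the owner owes €1,300 + €223.40 = €1,523.40 before any cap.
Cumulative spending €0 + €1,523.40 = €1,523.40 stays under the €5,000 maximum.
The plan picks up €2,417 − €1,523.40 = €893.60.

€893.60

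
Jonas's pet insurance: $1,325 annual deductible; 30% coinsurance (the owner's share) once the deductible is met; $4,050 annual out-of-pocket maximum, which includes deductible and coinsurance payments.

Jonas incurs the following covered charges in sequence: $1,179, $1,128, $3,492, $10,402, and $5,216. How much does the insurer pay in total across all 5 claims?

$17,367

Claim 1 ($1,179): entire amount goes to the deductible. Owner pays $1,179; OOP now $1,179. Insurer: $1,179 − $1,179 = $0.
Claim 2 ($1,128): $146 finishes the deductible; $982 goes to coinsurance; coinsurance $982 × 30% = $294.60. Owner owes $440.60 (running OOP $1,619.60). Insurer: $1,128 − $440.60 = $687.40.
Claim 3 ($3,492): deductible already satisfied, so owner's share is 30% × $3,492 = $1,047.60. Cost to owner: $1,047.60. OOP to date $2,667.20. Insurer: $3,492 − $1,047.60 = $2,444.40.
Claim 4 ($10,402): deductible already satisfied, so owner's share is 30% × $10,402 = $3,120.60. Adding that to $2,667.20 gives $5,787.80, past the $4,050 cap; owner pays only $4,050 − $2,667.20 = $1,382.80. Insurer: $10,402 − $1,382.80 = $9,019.20.
Claim 5 ($5,216): deductible already satisfied, so owner's share is 30% × $5,216 = $1,564.80. OOP would hit $5,614.80 > $4,050, so the cap limits the owner to $4,050 − $4,050 = $0. Insurer: $5,216 − $0 = $5,216.
Insurer total = bills − owner's total = $21,417 − $4,050 = $17,367.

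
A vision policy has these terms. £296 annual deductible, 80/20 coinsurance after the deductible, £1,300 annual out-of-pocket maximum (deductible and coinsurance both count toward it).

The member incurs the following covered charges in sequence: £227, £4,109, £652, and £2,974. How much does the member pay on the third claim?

Bill 1, £227: entire amount goes to the deductible. Member pays £227; OOP now £227.
Bill 2, £4,109: £69 to deductible, leaving £4,040; 20% of £4,040 = £808. Member owes £877 (running OOP £1,104).
Bill 3, £652: 20% coinsurance on £652 = £130.40. Cost to member: £130.40. OOP to date £1,234.40.

£130.40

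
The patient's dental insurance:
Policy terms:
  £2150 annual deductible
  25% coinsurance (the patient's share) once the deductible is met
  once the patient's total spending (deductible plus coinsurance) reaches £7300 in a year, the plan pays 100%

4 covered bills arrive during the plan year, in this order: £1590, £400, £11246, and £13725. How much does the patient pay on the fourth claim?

£2378.50

Claim 1 (£1590): fully absorbed by the deductible. Cost to patient: £1590. OOP to date £1590.
Claim 2 (£400): fully absorbed by the deductible. Cost to patient: £400. OOP to date £1990.
Claim 3 (£11246): deductible takes £160, £11086 remains; 25% of £11086 = £2771.50. Patient pays £2931.50; OOP now £4921.50.
Claim 4 (£13725): deductible met; 25% of £13725 = £3431.25. OOP would hit £8352.75 > £7300, so the cap limits the patient to £7300 − £4921.50 = £2378.50.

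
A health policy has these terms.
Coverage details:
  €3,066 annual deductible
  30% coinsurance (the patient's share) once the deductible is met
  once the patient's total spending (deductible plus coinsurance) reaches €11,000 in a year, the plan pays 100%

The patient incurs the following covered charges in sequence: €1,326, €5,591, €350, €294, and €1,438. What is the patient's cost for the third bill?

€105

Claim 1 — €1,326: entire amount goes to the deductible. Patient pays €1,326; OOP now €1,326.
Claim 2 — €5,591: €1,740 finishes the deductible; €3,851 goes to coinsurance; 30% of €3,851 = €1,155.30. Patient pays €2,895.30; OOP now €4,221.30.
Claim 3 — €350: deductible already satisfied, so patient's share is 30% × €350 = €105. Cost to patient: €105. OOP to date €4,326.30.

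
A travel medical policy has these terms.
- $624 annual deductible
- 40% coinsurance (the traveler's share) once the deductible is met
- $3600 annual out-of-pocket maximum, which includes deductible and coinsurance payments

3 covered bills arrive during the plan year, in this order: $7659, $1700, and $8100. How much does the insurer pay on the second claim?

#1 ($7659): $624 finishes the deductible; $7035 goes to coinsurance; coinsurance $7035 × 40% = $2814. Cost to traveler: $3438. OOP to date $3438. Insurer: $7659 − $3438 = $4221.
#2 ($1700): deductible already satisfied, so traveler's share is 40% × $1700 = $680. That would push OOP to $4118, over the $3600 cap, so traveler pays $3600 − $3438 = $162. Insurer: $1700 − $162 = $1538.

$1538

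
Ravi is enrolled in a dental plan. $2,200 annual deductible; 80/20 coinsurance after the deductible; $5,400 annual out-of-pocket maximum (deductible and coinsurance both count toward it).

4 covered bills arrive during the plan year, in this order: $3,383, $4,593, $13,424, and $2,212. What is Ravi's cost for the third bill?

$2,044.80

Bill 1, $3,383: $2,200 finishes the deductible; $1,183 goes to coinsurance; coinsurance $1,183 × 20% = $236.60. Patient pays $2,436.60; OOP now $2,436.60.
Bill 2, $4,593: 20% coinsurance on $4,593 = $918.60. Patient owes $918.60 (running OOP $3,355.20).
Bill 3, $13,424: 20% coinsurance on $13,424 = $2,684.80. That would push OOP to $6,040, over the $5,400 cap, so patient pays $5,400 − $3,355.20 = $2,044.80.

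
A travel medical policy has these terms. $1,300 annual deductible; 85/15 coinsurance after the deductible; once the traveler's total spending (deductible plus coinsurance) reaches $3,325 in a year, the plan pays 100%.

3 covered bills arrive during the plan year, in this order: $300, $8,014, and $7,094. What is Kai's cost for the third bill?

$972.90

#1 ($300): entire amount goes to the deductible. Traveler owes $300 (running OOP $300).
#2 ($8,014): $1,000 finishes the deductible; $7,014 goes to coinsurance; traveler's 15% is $1,052.10. Traveler pays $2,052.10; OOP now $2,352.10.
#3 ($7,094): 15% coinsurance on $7,094 = $1,064.10. OOP would hit $3,416.20 > $3,325, so the cap limits the traveler to $3,325 − $2,352.10 = $972.90.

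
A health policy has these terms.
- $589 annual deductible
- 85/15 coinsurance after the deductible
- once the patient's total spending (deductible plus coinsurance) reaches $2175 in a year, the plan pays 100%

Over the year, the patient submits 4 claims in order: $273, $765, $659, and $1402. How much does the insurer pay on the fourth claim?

Claim 1 — $273: fully absorbed by the deductible. Cost to patient: $273. OOP to date $273. Plan pays $273 − $273 = $0.
Claim 2 — $765: deductible takes $316, $449 remains; 15% of $449 = $67.35. Cost to patient: $383.35. OOP to date $656.35. Insurer: $765 − $383.35 = $381.65.
Claim 3 — $659: deductible met; 15% of $659 = $98.85. Cost to patient: $98.85. OOP to date $755.20. Insurer: $659 − $98.85 = $560.15.
Claim 4 — $1402: deductible met; 15% of $1402 = $210.30. Patient owes $210.30 (running OOP $965.50). Insurer: $1402 − $210.30 = $1191.70.

$1191.70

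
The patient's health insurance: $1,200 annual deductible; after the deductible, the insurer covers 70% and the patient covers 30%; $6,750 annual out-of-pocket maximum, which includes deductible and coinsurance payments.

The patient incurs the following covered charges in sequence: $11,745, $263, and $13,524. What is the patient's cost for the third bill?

Bill 1, $11,745: deductible takes $1,200, $10,545 remains; coinsurance $10,545 × 30% = $3,163.50. Cost to patient: $4,363.50. OOP to date $4,363.50.
Bill 2, $263: deductible met; 30% of $263 = $78.90. Patient owes $78.90 (running OOP $4,442.40).
Bill 3, $13,524: deductible met; 30% of $13,524 = $4,057.20. Adding that to $4,442.40 gives $8,499.60, past the $6,750 cap; patient pays only $6,750 − $4,442.40 = $2,307.60.

$2,307.60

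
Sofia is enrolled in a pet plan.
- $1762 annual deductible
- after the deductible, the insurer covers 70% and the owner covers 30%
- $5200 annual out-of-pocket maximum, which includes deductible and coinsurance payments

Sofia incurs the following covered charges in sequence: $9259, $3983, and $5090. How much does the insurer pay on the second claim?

$2794.10

#1 ($9259): $1762 finishes the deductible; $7497 goes to coinsurance; 30% of $7497 = $2249.10. Owner pays $4011.10; OOP now $4011.10. Plan pays $9259 − $4011.10 = $5247.90.
#2 ($3983): deductible already satisfied, so owner's share is 30% × $3983 = $1194.90. That would push OOP to $5206, over the $5200 cap, so owner pays $5200 − $4011.10 = $1188.90. Plan pays $3983 − $1188.90 = $2794.10.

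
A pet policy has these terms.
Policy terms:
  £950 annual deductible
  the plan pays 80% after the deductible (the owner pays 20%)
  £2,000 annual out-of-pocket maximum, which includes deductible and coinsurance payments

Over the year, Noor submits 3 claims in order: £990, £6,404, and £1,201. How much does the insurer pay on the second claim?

Bill 1, £990: £950 finishes the deductible; £40 goes to coinsurance; 20% of £40 = £8. Owner pays £958; OOP now £958. Insurer: £990 − £958 = £32.
Bill 2, £6,404: deductible already satisfied, so owner's share is 20% × £6,404 = £1,280.80. OOP would hit £2,238.80 > £2,000, so the cap limits the owner to £2,000 − £958 = £1,042. Plan pays £6,404 − £1,042 = £5,362.

£5,362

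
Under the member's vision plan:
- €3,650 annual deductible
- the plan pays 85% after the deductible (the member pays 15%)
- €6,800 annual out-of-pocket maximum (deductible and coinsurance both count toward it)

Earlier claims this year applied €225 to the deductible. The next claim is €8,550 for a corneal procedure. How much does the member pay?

Remaining deductible: €3,650 − €225 = €3,425.
The remaining €5,125 (= €8,550 − €3,425) moves to coinsurance.
15% of €5,125 = €768.75 falls to the member.
Member responsibility before any cap: €3,425 + €768.75 = €4,193.75.
Year-to-date out-of-pocket becomes €225 + €4,193.75 = €4,418.75, still under the €6,800 maximum, so no cap applies.

€4,193.75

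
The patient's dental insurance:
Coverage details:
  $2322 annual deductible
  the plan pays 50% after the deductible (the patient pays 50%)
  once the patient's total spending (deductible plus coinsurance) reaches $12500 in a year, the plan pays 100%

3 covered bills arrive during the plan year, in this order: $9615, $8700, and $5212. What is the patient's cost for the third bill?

$2181.50

Bill 1, $9615: $2322 finishes the deductible; $7293 goes to coinsurance; coinsurance $7293 × 50% = $3646.50. Cost to patient: $5968.50. OOP to date $5968.50.
Bill 2, $8700: 50% coinsurance on $8700 = $4350. Patient owes $4350 (running OOP $10318.50).
Bill 3, $5212: 50% coinsurance on $5212 = $2606. That would push OOP to $12924.50, over the $12500 cap, so patient pays $12500 − $10318.50 = $2181.50.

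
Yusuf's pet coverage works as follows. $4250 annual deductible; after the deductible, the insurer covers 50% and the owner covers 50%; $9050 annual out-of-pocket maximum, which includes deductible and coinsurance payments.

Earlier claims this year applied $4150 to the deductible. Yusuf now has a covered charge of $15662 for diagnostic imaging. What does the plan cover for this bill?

Remaining deductible: $4250 − $4150 = $100.
That leaves $15662 − $100 = $15562 for coinsurance.
Coinsurance: $15562 × 50% = $7781.
Owner responsibility before any cap: $100 + $7781 = $7881.
Adding $7881 to the $4150 already spent would give $12031, which exceeds the $9050 cap; the owner pays just $9050 − $4150 = $4900.
Insurer pays the balance: $15662 − $4900 = $10762.

$10762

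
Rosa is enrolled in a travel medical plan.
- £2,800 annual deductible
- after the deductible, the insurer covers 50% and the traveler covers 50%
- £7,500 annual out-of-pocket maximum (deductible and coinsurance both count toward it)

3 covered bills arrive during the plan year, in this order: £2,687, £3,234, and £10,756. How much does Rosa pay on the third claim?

£3,139.50

Claim 1 — £2,687: entire amount goes to the deductible. Cost to traveler: £2,687. OOP to date £2,687.
Claim 2 — £3,234: £113 to deductible, leaving £3,121; coinsurance £3,121 × 50% = £1,560.50. Traveler owes £1,673.50 (running OOP £4,360.50).
Claim 3 — £10,756: deductible met; 50% of £10,756 = £5,378. OOP would hit £9,738.50 > £7,500, so the cap limits the traveler to £7,500 − £4,360.50 = £3,139.50.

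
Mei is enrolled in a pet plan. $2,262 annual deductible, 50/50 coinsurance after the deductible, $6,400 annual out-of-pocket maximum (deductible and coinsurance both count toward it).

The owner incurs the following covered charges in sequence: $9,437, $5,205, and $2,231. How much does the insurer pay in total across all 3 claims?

#1 ($9,437): $2,262 to deductible, leaving $7,175; owner's 50% is $3,587.50. Owner owes $5,849.50 (running OOP $5,849.50). Plan pays $9,437 − $5,849.50 = $3,587.50.
#2 ($5,205): deductible met; 50% of $5,205 = $2,602.50. Adding that to $5,849.50 gives $8,452, past the $6,400 cap; owner pays only $6,400 − $5,849.50 = $550.50. Insurer: $5,205 − $550.50 = $4,654.50.
#3 ($2,231): deductible met; 50% of $2,231 = $1,115.50. OOP would hit $7,515.50 > $6,400, so the cap limits the owner to $6,400 − $6,400 = $0. Insurer: $2,231 − $0 = $2,231.
Insurer total: $3,587.50 + $4,654.50 + $2,231 = $10,473.

$10,473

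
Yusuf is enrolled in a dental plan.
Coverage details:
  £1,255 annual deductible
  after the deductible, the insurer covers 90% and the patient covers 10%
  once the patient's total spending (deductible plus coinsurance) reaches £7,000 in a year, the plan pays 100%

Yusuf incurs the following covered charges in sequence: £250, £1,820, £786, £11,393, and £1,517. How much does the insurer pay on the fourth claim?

£10,253.70

#1 (£250): fully absorbed by the deductible. Cost to patient: £250. OOP to date £250. Plan pays £250 − £250 = £0.
#2 (£1,820): £1,005 to deductible, leaving £815; patient's 10% is £81.50. Patient owes £1,086.50 (running OOP £1,336.50). Plan pays £1,820 − £1,086.50 = £733.50.
#3 (£786): deductible already satisfied, so patient's share is 10% × £786 = £78.60. Patient owes £78.60 (running OOP £1,415.10). Plan pays £786 − £78.60 = £707.40.
#4 (£11,393): deductible already satisfied, so patient's share is 10% × £11,393 = £1,139.30. Cost to patient: £1,139.30. OOP to date £2,554.40. Plan pays £11,393 − £1,139.30 = £10,253.70.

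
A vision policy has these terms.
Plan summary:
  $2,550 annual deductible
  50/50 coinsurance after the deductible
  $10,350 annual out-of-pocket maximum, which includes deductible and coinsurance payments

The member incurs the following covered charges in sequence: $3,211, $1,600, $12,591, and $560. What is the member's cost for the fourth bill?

$280

Claim 1 — $3,211: $2,550 finishes the deductible; $661 goes to coinsurance; coinsurance $661 × 50% = $330.50. Cost to member: $2,880.50. OOP to date $2,880.50.
Claim 2 — $1,600: 50% coinsurance on $1,600 = $800. Cost to member: $800. OOP to date $3,680.50.
Claim 3 — $12,591: deductible met; 50% of $12,591 = $6,295.50. Member pays $6,295.50; OOP now $9,976.
Claim 4 — $560: deductible met; 50% of $560 = $280. Cost to member: $280. OOP to date $10,256.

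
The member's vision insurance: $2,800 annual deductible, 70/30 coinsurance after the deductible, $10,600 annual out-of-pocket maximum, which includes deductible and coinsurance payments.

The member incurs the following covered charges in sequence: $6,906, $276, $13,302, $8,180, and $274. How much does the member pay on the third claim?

$3,990.60

Bill 1, $6,906: deductible takes $2,800, $4,106 remains; coinsurance $4,106 × 30% = $1,231.80. Member owes $4,031.80 (running OOP $4,031.80).
Bill 2, $276: 30% coinsurance on $276 = $82.80. Member owes $82.80 (running OOP $4,114.60).
Bill 3, $13,302: deductible met; 30% of $13,302 = $3,990.60. Member owes $3,990.60 (running OOP $8,105.20).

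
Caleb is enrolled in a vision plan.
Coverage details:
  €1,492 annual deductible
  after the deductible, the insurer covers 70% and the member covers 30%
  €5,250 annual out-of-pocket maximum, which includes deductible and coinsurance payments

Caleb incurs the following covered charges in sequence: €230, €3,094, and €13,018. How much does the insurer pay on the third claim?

€9,809.60

#1 (€230): entire amount goes to the deductible. Cost to member: €230. OOP to date €230. Plan pays €230 − €230 = €0.
#2 (€3,094): deductible takes €1,262, €1,832 remains; member's 30% is €549.60. Member owes €1,811.60 (running OOP €2,041.60). Insurer: €3,094 − €1,811.60 = €1,282.40.
#3 (€13,018): deductible already satisfied, so member's share is 30% × €13,018 = €3,905.40. Adding that to €2,041.60 gives €5,947, past the €5,250 cap; member pays only €5,250 − €2,041.60 = €3,208.40. Insurer: €13,018 − €3,208.40 = €9,809.60.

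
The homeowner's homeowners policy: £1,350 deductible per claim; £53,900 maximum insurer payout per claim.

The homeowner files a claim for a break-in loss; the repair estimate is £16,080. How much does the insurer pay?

£14,730

Subtract the deductible: £16,080 − £1,350 = £14,730.
That's under the £53,900 cap, so the insurer reimburses the full £14,730.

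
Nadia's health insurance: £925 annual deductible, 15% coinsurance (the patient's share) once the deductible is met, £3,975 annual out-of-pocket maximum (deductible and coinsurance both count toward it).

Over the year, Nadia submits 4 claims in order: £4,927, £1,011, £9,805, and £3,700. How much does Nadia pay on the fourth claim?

£555

Bill 1, £4,927: deductible takes £925, £4,002 remains; 15% of £4,002 = £600.30. Patient pays £1,525.30; OOP now £1,525.30.
Bill 2, £1,011: 15% coinsurance on £1,011 = £151.65. Patient pays £151.65; OOP now £1,676.95.
Bill 3, £9,805: deductible already satisfied, so patient's share is 15% × £9,805 = £1,470.75. Cost to patient: £1,470.75. OOP to date £3,147.70.
Bill 4, £3,700: deductible already satisfied, so patient's share is 15% × £3,700 = £555. Patient pays £555; OOP now £3,702.70.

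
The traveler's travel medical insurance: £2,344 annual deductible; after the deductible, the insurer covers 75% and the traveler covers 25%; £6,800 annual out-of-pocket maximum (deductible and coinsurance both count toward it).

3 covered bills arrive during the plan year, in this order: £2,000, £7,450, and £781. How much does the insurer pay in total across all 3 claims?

#1 (£2,000): fully absorbed by the deductible. Traveler owes £2,000 (running OOP £2,000). Plan pays £2,000 − £2,000 = £0.
#2 (£7,450): £344 to deductible, leaving £7,106; 25% of £7,106 = £1,776.50. Traveler pays £2,120.50; OOP now £4,120.50. Insurer: £7,450 − £2,120.50 = £5,329.50.
#3 (£781): 25% coinsurance on £781 = £195.25. Cost to traveler: £195.25. OOP to date £4,315.75. Plan pays £781 − £195.25 = £585.75.
Insurer total = bills − traveler's total = £10,231 − £4,315.75 = £5,915.25.

£5,915.25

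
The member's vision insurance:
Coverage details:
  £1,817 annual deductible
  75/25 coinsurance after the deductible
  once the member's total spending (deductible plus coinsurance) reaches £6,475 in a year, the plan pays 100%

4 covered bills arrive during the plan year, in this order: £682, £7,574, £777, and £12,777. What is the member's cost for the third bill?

£194.25

Claim 1 — £682: all of it applies to the deductible. Cost to member: £682. OOP to date £682.
Claim 2 — £7,574: £1,135 to deductible, leaving £6,439; coinsurance £6,439 × 25% = £1,609.75. Cost to member: £2,744.75. OOP to date £3,426.75.
Claim 3 — £777: deductible already satisfied, so member's share is 25% × £777 = £194.25. Member pays £194.25; OOP now £3,621.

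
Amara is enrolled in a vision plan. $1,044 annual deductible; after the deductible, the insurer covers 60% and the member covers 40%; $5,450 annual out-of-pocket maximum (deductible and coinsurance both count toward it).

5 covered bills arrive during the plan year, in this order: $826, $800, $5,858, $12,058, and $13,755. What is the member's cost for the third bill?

Claim 1 — $826: all of it applies to the deductible. Member pays $826; OOP now $826.
Claim 2 — $800: $218 to deductible, leaving $582; coinsurance $582 × 40% = $232.80. Cost to member: $450.80. OOP to date $1,276.80.
Claim 3 — $5,858: deductible already satisfied, so member's share is 40% × $5,858 = $2,343.20. Member pays $2,343.20; OOP now $3,620.

$2,343.20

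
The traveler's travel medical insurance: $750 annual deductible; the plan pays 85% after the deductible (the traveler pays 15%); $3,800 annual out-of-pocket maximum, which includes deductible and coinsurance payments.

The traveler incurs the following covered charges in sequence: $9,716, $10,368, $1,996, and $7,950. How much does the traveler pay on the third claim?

$149.90

#1 ($9,716): $750 finishes the deductible; $8,966 goes to coinsurance; traveler's 15% is $1,344.90. Traveler pays $2,094.90; OOP now $2,094.90.
#2 ($10,368): 15% coinsurance on $10,368 = $1,555.20. Cost to traveler: $1,555.20. OOP to date $3,650.10.
#3 ($1,996): deductible already satisfied, so traveler's share is 15% × $1,996 = $299.40. Adding that to $3,650.10 gives $3,949.50, past the $3,800 cap; traveler pays only $3,800 − $3,650.10 = $149.90.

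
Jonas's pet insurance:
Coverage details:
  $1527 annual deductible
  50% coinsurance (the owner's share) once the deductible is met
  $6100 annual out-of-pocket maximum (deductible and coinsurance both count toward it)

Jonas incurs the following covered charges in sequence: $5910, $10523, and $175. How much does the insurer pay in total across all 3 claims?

Claim 1 ($5910): $1527 finishes the deductible; $4383 goes to coinsurance; 50% of $4383 = $2191.50. Owner pays $3718.50; OOP now $3718.50. Plan pays $5910 − $3718.50 = $2191.50.
Claim 2 ($10523): deductible met; 50% of $10523 = $5261.50. OOP would hit $8980 > $6100, so the cap limits the owner to $6100 − $3718.50 = $2381.50. Insurer: $10523 − $2381.50 = $8141.50.
Claim 3 ($175): deductible already satisfied, so owner's share is 50% × $175 = $87.50. Adding that to $6100 gives $6187.50, past the $6100 cap; owner pays only $6100 − $6100 = $0. Plan pays $175 − $0 = $175.
Insurer total = bills − owner's total = $16608 − $6100 = $10508.

$10508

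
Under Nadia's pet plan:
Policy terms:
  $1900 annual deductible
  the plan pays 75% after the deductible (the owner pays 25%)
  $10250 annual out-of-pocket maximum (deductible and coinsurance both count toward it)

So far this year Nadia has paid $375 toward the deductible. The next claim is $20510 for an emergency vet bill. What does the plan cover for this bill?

$14238.75

Remaining deductible: $1900 − $375 = $1525.
That leaves $20510 − $1525 = $18985 for coinsurance.
25% of $18985 = $4746.25 falls to the owner.
So the owner owes $1525 + $4746.25 = $6271.25 before any cap.
Cumulative spending $375 + $6271.25 = $6646.25 stays under the $10250 maximum.
The plan picks up $20510 − $6271.25 = $14238.75.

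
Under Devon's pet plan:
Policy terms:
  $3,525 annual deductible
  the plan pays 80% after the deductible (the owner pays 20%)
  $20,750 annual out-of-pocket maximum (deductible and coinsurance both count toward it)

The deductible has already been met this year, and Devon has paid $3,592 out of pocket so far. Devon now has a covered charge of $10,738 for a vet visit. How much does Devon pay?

The deductible is already satisfied, so the full bill goes to coinsurance.
Coinsurance: $10,738 × 20% = $2,147.60.
Total out-of-pocket so far would be $3,592 + $2,147.60 = $5,739.60, below the $20,750 cap — no reduction.

$2,147.60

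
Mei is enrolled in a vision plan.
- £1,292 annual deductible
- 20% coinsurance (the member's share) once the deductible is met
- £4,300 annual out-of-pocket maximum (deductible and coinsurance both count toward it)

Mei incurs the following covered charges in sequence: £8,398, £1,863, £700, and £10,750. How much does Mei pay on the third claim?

£140

#1 (£8,398): £1,292 finishes the deductible; £7,106 goes to coinsurance; 20% of £7,106 = £1,421.20. Cost to member: £2,713.20. OOP to date £2,713.20.
#2 (£1,863): deductible already satisfied, so member's share is 20% × £1,863 = £372.60. Member owes £372.60 (running OOP £3,085.80).
#3 (£700): deductible already satisfied, so member's share is 20% × £700 = £140. Member pays £140; OOP now £3,225.80.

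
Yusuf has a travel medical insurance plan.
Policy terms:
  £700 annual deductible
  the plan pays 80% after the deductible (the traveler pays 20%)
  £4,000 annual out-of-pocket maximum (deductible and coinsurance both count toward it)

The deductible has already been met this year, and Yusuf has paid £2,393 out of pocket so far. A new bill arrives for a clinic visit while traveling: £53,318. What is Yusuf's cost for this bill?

The deductible is already satisfied, so the full bill goes to coinsurance.
20% of £53,318 = £10,663.60 falls to the traveler.
Year-to-date out-of-pocket would reach £2,393 + £10,663.60 = £13,056.60, above the £4,000 maximum, so the traveler pays only £4,000 − £2,393 = £1,607.

£1,607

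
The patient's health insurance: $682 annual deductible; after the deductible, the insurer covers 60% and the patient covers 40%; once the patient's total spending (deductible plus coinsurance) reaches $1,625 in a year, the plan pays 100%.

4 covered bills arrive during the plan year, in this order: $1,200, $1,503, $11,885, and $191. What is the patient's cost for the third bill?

Claim 1 — $1,200: $682 finishes the deductible; $518 goes to coinsurance; 40% of $518 = $207.20. Patient owes $889.20 (running OOP $889.20).
Claim 2 — $1,503: 40% coinsurance on $1,503 = $601.20. Cost to patient: $601.20. OOP to date $1,490.40.
Claim 3 — $11,885: 40% coinsurance on $11,885 = $4,754. Adding that to $1,490.40 gives $6,244.40, past the $1,625 cap; patient pays only $1,625 − $1,490.40 = $134.60.

$134.60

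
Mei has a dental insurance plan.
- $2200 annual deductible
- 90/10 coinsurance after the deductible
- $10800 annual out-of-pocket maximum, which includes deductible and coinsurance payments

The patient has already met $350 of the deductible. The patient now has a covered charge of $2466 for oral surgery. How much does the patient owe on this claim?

$1911.60

Deductible still to meet: $2200 − $350 = $1850.
After the $1850 deductible portion, $2466 − $1850 = $616 is subject to coinsurance.
10% of $616 = $61.60 falls to the patient.
So the patient owes $1850 + $61.60 = $1911.60 before any cap.
Year-to-date out-of-pocket becomes $350 + $1911.60 = $2261.60, still under the $10800 maximum, so no cap applies.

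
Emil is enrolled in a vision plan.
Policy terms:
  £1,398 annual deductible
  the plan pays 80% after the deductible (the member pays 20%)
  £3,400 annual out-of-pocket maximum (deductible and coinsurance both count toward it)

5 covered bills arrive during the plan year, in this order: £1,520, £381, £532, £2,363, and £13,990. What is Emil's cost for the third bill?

#1 (£1,520): deductible takes £1,398, £122 remains; member's 20% is £24.40. Member pays £1,422.40; OOP now £1,422.40.
#2 (£381): deductible met; 20% of £381 = £76.20. Cost to member: £76.20. OOP to date £1,498.60.
#3 (£532): deductible already satisfied, so member's share is 20% × £532 = £106.40. Member owes £106.40 (running OOP £1,605).

£106.40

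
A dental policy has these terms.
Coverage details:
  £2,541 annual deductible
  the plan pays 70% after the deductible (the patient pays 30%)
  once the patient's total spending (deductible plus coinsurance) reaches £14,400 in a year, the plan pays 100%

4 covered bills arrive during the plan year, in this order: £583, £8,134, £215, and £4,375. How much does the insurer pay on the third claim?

£150.50

Claim 1 (£583): fully absorbed by the deductible. Cost to patient: £583. OOP to date £583. Plan pays £583 − £583 = £0.
Claim 2 (£8,134): deductible takes £1,958, £6,176 remains; coinsurance £6,176 × 30% = £1,852.80. Patient owes £3,810.80 (running OOP £4,393.80). Insurer: £8,134 − £3,810.80 = £4,323.20.
Claim 3 (£215): 30% coinsurance on £215 = £64.50. Patient owes £64.50 (running OOP £4,458.30). Insurer: £215 − £64.50 = £150.50.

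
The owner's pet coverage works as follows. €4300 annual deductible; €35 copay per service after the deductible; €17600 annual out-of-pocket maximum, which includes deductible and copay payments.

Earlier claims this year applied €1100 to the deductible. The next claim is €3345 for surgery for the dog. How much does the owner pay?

Remaining deductible: €4300 − €1100 = €3200.
The remaining €145 (= €3345 − €3200) moves to the copay.
Copay on this service: €35.
That puts the owner's cost at €3200 + €35 = €3235 before any cap.
Total out-of-pocket so far would be €1100 + €3235 = €4335, below the €17600 cap — no reduction.

€3235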